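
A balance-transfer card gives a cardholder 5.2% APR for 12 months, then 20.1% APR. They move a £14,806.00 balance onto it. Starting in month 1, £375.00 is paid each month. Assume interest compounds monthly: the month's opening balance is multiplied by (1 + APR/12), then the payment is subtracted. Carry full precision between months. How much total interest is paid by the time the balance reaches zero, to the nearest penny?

£4,926.31

Promo months 1–12 at r₀ = 5.2%/12 = 0.00433333; months 13+ at r₁ = 20.1%/12 = 0.01675.
After month 12: iterate B ← B·(1+r₀) − £375.00 for 12 months → £10,985.71.
Then at r₁ with £375.00/mo: n₂ = −ln(1 − r₁·B/P)/ln(1+r₁) ≈ 40.62 → 41 more payments.
Total paid = 52·£375.00 + £232.31 = £19,732.31; interest = £19,732.31 − £14,806.00 = £4,926.31.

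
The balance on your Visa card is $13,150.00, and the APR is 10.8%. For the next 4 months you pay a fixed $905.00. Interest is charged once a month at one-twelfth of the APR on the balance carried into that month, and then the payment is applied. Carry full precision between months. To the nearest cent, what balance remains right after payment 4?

$9,960.67

Monthly rate r = 10.8%/12 = 0.9% = 0.009.
Each month: B ← B·(1+r) − $905.00.
Month 1: interest $118.35; balance after payment $12,363.35.
Month 2: interest $111.27; balance after payment $11,569.62.
Month 3: interest $104.13; balance after payment $10,768.75.
Month 4: interest $96.92; balance after payment $9,960.67.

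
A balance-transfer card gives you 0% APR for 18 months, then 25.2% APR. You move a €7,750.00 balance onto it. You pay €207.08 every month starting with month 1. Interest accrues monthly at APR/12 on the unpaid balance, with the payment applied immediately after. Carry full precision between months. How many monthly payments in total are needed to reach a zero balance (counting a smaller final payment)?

44 months

Promo months 1–18 at r₀ = 0%/12 = 0; months 19+ at r₁ = 25.2%/12 = 0.021.
After month 18 (no interest yet): B = €7,750.00 − 18·€207.08 = €4,022.56.
Then at r₁ with €207.08/mo: n₂ = −ln(1 − r₁·B/P)/ln(1+r₁) ≈ 25.22 → 26 more payments.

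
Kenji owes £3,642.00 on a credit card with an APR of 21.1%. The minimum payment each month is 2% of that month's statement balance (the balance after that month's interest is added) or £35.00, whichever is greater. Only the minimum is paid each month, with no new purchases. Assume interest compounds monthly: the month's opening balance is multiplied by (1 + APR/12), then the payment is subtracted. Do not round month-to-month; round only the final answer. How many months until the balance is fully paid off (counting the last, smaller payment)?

Monthly rate r = 21.1%/12 = 1.75833% = 0.0175833.
While 2% of the post-interest balance exceeds £35.00, each month B ← (B·(1+r))·(1 − 0.02), i.e. B shrinks by the factor (1+r)·0.98 = 0.99723.
This holds for months 1–271. Entering month 272 the balance is £1,718.19; 2% of the post-interest balance is now below £35.00, so the flat £35.00 minimum applies from here.
From month 272 a fixed £35.00 at rate r clears £1,718.19 in 115 more payments. Total: 271 + 115 = 386 months.

386 months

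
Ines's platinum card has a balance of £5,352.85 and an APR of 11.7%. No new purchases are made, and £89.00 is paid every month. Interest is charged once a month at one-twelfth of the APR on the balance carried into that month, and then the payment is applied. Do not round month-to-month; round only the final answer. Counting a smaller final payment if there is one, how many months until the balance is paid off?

Monthly rate r = 11.7%/12 = 0.975% = 0.00975.
Recurrence: B ← B·(1+r) − £89.00.
Month 1: interest £52.19; balance after payment £5,316.04.
Month 2: interest £51.83; balance after payment £5,278.87.
Closed form: n = −ln(1 − rB₀/P)/ln(1+r) = −ln(0.41359)/ln(1.00975) ≈ 90.992, so the balance reaches zero during payment 91.

91 months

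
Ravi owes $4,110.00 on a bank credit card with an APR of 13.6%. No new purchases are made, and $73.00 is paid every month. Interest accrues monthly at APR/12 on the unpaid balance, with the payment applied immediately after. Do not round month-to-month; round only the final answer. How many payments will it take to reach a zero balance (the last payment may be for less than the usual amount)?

Monthly rate r = 13.6%/12 = 1.13333% = 0.0113333.
Recurrence: B ← B·(1+r) − $73.00.
Month 1: interest $46.58; balance after payment $4,083.58.
Month 2: interest $46.28; balance after payment $4,056.86.
Closed form: n = −ln(1 − rB₀/P)/ln(1+r) = −ln(0.36192)/ln(1.01133) ≈ 90.184, so the balance reaches zero during payment 91.

91 months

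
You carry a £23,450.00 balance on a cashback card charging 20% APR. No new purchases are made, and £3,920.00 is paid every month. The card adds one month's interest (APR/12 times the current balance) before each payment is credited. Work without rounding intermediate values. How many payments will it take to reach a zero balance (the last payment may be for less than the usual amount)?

Monthly rate r = 20%/12 = 1.66667% = 0.0166667.
Recurrence: B ← B·(1+r) − £3,920.00.
Month 1: interest £390.83; balance after payment £19,920.83.
Month 2: interest £332.01; balance after payment £16,332.85.
Closed form: n = −ln(1 − rB₀/P)/ln(1+r) = −ln(0.9003)/ln(1.01667) ≈ 6.354, so the balance reaches zero during payment 7.

7 payments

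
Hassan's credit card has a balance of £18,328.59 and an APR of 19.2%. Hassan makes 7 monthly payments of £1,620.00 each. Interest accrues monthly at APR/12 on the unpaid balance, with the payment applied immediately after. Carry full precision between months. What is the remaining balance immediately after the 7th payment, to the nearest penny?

Monthly rate r = 19.2%/12 = 1.6% = 0.016.
Each month: B ← B·(1+r) − £1,620.00.
Month 1: interest £293.26; balance after payment £17,001.85.
Month 2: interest £272.03; balance after payment £15,653.88.
Month 3: interest £250.46; balance after payment £14,284.34.
Month 4: interest £228.55; balance after payment £12,892.89.
Month 5: interest £206.29; balance after payment £11,479.17.
Month 6: interest £183.67; balance after payment £10,042.84.
Month 7: interest £160.69; balance after payment £8,583.53.

£8,583.53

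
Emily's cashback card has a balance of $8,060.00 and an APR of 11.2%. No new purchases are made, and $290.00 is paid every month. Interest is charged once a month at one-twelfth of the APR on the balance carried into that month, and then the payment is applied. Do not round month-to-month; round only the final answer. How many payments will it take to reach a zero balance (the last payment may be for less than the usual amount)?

Monthly rate r = 11.2%/12 = 0.933333% = 0.00933333.
Recurrence: B ← B·(1+r) − $290.00.
Month 1: interest $75.23; balance after payment $7,845.23.
Month 2: interest $73.22; balance after payment $7,628.45.
Closed form: n = −ln(1 − rB₀/P)/ln(1+r) = −ln(0.7406)/ln(1.00933) ≈ 32.325, so the balance reaches zero during payment 33.

33 payments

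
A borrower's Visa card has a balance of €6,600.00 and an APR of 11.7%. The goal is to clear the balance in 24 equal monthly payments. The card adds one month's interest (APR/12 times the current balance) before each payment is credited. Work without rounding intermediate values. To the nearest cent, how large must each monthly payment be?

€309.76

Monthly rate r = 11.7%/12 = 0.975% = 0.00975.
Level-payment amortization: P = B₀·r / (1 − (1+r)^(−n)) = 6600.00·0.00975 / (1 − 1.00975^(−24)).
Denominator 1 − (1+r)^(−24) = 0.207740755.
P = 64.35 / 0.207740755 ≈ 309.76.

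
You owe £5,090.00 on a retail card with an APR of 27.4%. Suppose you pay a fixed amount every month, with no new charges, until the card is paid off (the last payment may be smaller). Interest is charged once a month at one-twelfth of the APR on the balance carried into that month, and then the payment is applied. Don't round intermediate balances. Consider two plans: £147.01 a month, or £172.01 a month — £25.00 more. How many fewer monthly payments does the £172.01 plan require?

20 fewer payments

Monthly rate r = 27.4%/12 = 2.28333% = 0.0228333.
At £147.01/mo: n = ⌈−ln(1 − rB₀/P)/ln(1+r)⌉ = 70 payments (last £36.66); total interest = total paid − £5,090.00 = £5,090.35.
At £172.01/mo: 50 payments (last £150.59); total interest £3,489.08.
Payments saved = 70 − 50 = 20.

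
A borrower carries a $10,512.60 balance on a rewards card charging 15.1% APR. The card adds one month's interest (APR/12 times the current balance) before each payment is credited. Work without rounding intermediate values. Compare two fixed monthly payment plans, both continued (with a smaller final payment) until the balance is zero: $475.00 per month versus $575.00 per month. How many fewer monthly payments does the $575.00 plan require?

6 fewer payments

Monthly rate r = 15.1%/12 = 1.25833% = 0.0125833.
At $475.00/mo: n = ⌈−ln(1 − rB₀/P)/ln(1+r)⌉ = 27 payments (last $49.12); total interest = total paid − $10,512.60 = $1,886.52.
At $575.00/mo: 21 payments (last $521.93); total interest $1,509.33.
Payments saved = 27 − 21 = 6.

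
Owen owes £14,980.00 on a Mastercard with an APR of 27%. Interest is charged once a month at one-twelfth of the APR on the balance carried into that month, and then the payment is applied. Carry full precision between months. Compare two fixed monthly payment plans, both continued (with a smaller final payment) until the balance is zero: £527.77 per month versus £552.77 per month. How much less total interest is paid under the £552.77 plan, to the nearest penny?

£766.48

Monthly rate r = 27%/12 = 2.25% = 0.0225.
At £527.77/mo: n = ⌈−ln(1 − rB₀/P)/ln(1+r)⌉ = 46 payments (last £394.30); total interest = total paid − £14,980.00 = £9,163.95.
At £552.77/mo: 43 payments (last £161.13); total interest £8,397.47.
Interest saved = £9,163.95 − £8,397.47 = £766.48.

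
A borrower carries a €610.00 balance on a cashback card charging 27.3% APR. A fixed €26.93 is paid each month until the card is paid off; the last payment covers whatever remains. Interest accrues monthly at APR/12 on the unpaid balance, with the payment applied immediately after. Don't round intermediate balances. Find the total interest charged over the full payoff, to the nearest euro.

€257

Monthly rate r = 27.3%/12 = 2.275% = 0.02275.
Payoff takes n = ⌈−ln(1 − rB₀/P)/ln(1+r)⌉ = ⌈32.196⌉ = 33 payments; the last is €5.34.
Total paid = 32·€26.93 + €5.34 = €867.10.
Total interest = total paid − principal = €867.10 − €610.00 = €257.10.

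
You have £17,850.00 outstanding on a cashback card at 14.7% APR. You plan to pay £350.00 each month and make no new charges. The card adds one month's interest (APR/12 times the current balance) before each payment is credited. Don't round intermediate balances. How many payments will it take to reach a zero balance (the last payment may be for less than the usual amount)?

81 months

Monthly rate r = 14.7%/12 = 1.225% = 0.01225.
Recurrence: B ← B·(1+r) − £350.00.
Month 1: interest £218.66; balance after payment £17,718.66.
Month 2: interest £217.05; balance after payment £17,585.72.
Closed form: n = −ln(1 − rB₀/P)/ln(1+r) = −ln(0.37525)/ln(1.01225) ≈ 80.502, so the balance reaches zero during payment 81.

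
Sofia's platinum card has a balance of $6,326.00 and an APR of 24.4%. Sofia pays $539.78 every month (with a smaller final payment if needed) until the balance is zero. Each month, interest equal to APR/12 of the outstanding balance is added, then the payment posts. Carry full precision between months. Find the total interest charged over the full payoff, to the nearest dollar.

Monthly rate r = 24.4%/12 = 2.03333% = 0.0203333.
Payoff takes n = ⌈−ln(1 − rB₀/P)/ln(1+r)⌉ = ⌈13.523⌉ = 14 payments; the last is $283.41.
Total paid = 13·$539.78 + $283.41 = $7,300.55.
Total interest = total paid − principal = $7,300.55 − $6,326.00 = $974.55.

$975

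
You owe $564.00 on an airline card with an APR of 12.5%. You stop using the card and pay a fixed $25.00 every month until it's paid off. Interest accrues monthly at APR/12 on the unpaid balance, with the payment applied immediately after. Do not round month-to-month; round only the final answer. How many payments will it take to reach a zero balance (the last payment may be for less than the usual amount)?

26 months

Monthly rate r = 12.5%/12 = 1.04167% = 0.0104167.
Recurrence: B ← B·(1+r) − $25.00.
Month 1: interest $5.88; balance after payment $544.88.
Month 2: interest $5.68; balance after payment $525.55.
Closed form: n = −ln(1 − rB₀/P)/ln(1+r) = −ln(0.765)/ln(1.01042) ≈ 25.850, so the balance reaches zero during payment 26.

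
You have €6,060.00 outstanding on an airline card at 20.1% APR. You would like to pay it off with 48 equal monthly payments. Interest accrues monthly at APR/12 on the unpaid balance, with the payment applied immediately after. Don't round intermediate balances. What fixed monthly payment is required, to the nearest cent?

Monthly rate r = 20.1%/12 = 1.675% = 0.01675.
Level-payment amortization: P = B₀·r / (1 − (1+r)^(−n)) = 6060.00·0.01675 / (1 − 1.01675^(−48)).
Denominator 1 − (1+r)^(−48) = 0.549474572.
P = 101.505 / 0.549474572 ≈ 184.73.

€184.73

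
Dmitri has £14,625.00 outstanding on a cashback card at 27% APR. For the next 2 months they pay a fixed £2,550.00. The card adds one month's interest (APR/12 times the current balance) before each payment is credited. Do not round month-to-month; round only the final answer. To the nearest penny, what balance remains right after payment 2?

Monthly rate r = 27%/12 = 2.25% = 0.0225.
Each month: B ← B·(1+r) − £2,550.00.
Month 1: interest £329.06; balance after payment £12,404.06.
Month 2: interest £279.09; balance after payment £10,133.15.

£10,133.15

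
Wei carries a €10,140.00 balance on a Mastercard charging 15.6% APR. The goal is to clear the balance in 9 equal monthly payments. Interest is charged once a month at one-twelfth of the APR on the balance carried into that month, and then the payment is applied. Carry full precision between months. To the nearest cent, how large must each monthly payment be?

€1,201.16

Monthly rate r = 15.6%/12 = 1.3% = 0.013.
Level-payment amortization: P = B₀·r / (1 − (1+r)^(−n)) = 10140.00·0.013 / (1 − 1.013^(−9)).
Denominator 1 − (1+r)^(−9) = 0.109743831.
P = 131.82 / 0.109743831 ≈ 1201.16.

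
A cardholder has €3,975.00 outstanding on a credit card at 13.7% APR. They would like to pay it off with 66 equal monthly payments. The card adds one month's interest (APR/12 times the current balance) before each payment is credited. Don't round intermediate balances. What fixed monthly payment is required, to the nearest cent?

Monthly rate r = 13.7%/12 = 1.14167% = 0.0114167.
Level-payment amortization: P = B₀·r / (1 − (1+r)^(−n)) = 3975.00·0.0114167 / (1 − 1.01142^(−66)).
Denominator 1 − (1+r)^(−66) = 0.527270166.
P = 45.3812 / 0.527270166 ≈ 86.07.

€86.07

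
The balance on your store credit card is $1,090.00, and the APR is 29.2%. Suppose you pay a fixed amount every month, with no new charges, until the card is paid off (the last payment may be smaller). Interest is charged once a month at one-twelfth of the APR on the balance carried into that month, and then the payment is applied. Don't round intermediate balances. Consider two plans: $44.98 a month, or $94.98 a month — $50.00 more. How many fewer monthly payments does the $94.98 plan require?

Monthly rate r = 29.2%/12 = 2.43333% = 0.0243333.
At $44.98/mo: n = ⌈−ln(1 − rB₀/P)/ln(1+r)⌉ = 38 payments (last $2.34); total interest = total paid − $1,090.00 = $576.60.
At $94.98/mo: 14 payments (last $59.21); total interest $203.95.
Payments saved = 38 − 14 = 24.

24 fewer payments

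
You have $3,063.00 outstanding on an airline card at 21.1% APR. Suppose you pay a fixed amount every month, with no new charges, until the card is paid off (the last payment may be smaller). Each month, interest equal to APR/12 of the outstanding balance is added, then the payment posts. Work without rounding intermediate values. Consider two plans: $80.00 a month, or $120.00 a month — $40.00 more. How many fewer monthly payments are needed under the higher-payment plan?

Monthly rate r = 21.1%/12 = 1.75833% = 0.0175833.
At $80.00/mo: n = ⌈−ln(1 − rB₀/P)/ln(1+r)⌉ = 65 payments (last $13.50); total interest = total paid − $3,063.00 = $2,070.50.
At $120.00/mo: 35 payments (last $21.12); total interest $1,038.12.
Payments saved = 65 − 35 = 30.

30 fewer payments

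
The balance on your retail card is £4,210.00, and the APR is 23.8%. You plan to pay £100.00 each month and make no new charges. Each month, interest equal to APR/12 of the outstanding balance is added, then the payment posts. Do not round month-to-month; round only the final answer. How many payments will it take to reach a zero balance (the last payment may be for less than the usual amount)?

Monthly rate r = 23.8%/12 = 1.98333% = 0.0198333.
Recurrence: B ← B·(1+r) − £100.00.
Month 1: interest £83.50; balance after payment £4,193.50.
Month 2: interest £83.17; balance after payment £4,176.67.
Closed form: n = −ln(1 − rB₀/P)/ln(1+r) = −ln(0.16502)/ln(1.01983) ≈ 91.740, so the balance reaches zero during payment 92.

92 payments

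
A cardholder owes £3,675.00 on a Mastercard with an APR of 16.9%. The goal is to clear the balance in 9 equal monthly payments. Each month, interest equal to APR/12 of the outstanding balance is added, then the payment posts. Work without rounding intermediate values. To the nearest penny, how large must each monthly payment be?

£437.62

Monthly rate r = 16.9%/12 = 1.40833% = 0.0140833.
Level-payment amortization: P = B₀·r / (1 − (1+r)^(−n)) = 3675.00·0.0140833 / (1 − 1.01408^(−9)).
Denominator 1 − (1+r)^(−9) = 0.118266798.
P = 51.7562 / 0.118266798 ≈ 437.62.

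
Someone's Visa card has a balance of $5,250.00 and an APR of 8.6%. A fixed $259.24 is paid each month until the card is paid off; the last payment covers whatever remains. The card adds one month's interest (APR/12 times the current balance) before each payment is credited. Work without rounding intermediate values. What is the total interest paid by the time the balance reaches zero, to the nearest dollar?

Monthly rate r = 8.6%/12 = 0.716667% = 0.00716667.
Payoff takes n = ⌈−ln(1 − rB₀/P)/ln(1+r)⌉ = ⌈21.959⌉ = 22 payments; the last is $248.69.
Total paid = 21·$259.24 + $248.69 = $5,692.73.
Total interest = total paid − principal = $5,692.73 − $5,250.00 = $442.73.

$443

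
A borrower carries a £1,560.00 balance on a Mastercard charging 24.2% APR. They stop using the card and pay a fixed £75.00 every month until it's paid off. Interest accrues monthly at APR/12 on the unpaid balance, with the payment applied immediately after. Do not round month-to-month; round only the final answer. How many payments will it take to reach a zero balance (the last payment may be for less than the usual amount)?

28 payments

Monthly rate r = 24.2%/12 = 2.01667% = 0.0201667.
Recurrence: B ← B·(1+r) − £75.00.
Month 1: interest £31.46; balance after payment £1,516.46.
Month 2: interest £30.58; balance after payment £1,472.04.
Closed form: n = −ln(1 − rB₀/P)/ln(1+r) = −ln(0.58053)/ln(1.02017) ≈ 27.237, so the balance reaches zero during payment 28.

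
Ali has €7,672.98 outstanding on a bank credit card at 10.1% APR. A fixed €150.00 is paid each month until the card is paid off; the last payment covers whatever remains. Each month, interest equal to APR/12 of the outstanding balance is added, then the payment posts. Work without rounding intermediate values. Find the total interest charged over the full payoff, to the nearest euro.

€2,404

Monthly rate r = 10.1%/12 = 0.841667% = 0.00841667.
Payoff takes n = ⌈−ln(1 − rB₀/P)/ln(1+r)⌉ = ⌈67.180⌉ = 68 payments; the last is €27.10.
Total paid = 67·€150.00 + €27.10 = €10,077.10.
Total interest = total paid − principal = €10,077.10 − €7,672.98 = €2,404.12.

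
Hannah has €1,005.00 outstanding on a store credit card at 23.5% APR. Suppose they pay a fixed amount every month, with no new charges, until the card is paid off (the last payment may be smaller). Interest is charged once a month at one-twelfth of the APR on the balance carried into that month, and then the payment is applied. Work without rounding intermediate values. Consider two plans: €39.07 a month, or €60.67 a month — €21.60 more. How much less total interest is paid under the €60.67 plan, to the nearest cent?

€184.69

Monthly rate r = 23.5%/12 = 1.95833% = 0.0195833.
At €39.07/mo: n = ⌈−ln(1 − rB₀/P)/ln(1+r)⌉ = 37 payments (last €5.03); total interest = total paid − €1,005.00 = €406.55.
At €60.67/mo: 21 payments (last €13.46); total interest €221.86.
Interest saved = €406.55 − €221.86 = €184.69.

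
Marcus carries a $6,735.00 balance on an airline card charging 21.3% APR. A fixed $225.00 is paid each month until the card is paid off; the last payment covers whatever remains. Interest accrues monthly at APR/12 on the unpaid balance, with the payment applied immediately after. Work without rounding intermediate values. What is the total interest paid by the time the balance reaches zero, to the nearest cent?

Monthly rate r = 21.3%/12 = 1.775% = 0.01775.
Payoff takes n = ⌈−ln(1 − rB₀/P)/ln(1+r)⌉ = ⌈43.072⌉ = 44 payments; the last is $16.41.
Total paid = 43·$225.00 + $16.41 = $9,691.41.
Total interest = total paid − principal = $9,691.41 − $6,735.00 = $2,956.41.

$2,956.41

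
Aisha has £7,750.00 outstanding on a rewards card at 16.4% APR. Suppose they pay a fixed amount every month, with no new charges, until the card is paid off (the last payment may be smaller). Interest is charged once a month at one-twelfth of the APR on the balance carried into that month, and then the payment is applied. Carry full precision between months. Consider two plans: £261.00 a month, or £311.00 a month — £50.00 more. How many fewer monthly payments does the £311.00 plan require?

8 fewer payments

Monthly rate r = 16.4%/12 = 1.36667% = 0.0136667.
At £261.00/mo: n = ⌈−ln(1 − rB₀/P)/ln(1+r)⌉ = 39 payments (last £91.57); total interest = total paid − £7,750.00 = £2,259.57.
At £311.00/mo: 31 payments (last £210.17); total interest £1,790.17.
Payments saved = 39 − 31 = 8.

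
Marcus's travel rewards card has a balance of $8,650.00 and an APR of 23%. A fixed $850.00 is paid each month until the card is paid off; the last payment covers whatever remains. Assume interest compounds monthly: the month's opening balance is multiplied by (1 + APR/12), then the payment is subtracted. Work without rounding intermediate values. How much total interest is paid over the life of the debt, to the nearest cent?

$1,066.22

Monthly rate r = 23%/12 = 1.91667% = 0.0191667.
Payoff takes n = ⌈−ln(1 − rB₀/P)/ln(1+r)⌉ = ⌈11.429⌉ = 12 payments; the last is $366.22.
Total paid = 11·$850.00 + $366.22 = $9,716.22.
Total interest = total paid − principal = $9,716.22 − $8,650.00 = $1,066.22.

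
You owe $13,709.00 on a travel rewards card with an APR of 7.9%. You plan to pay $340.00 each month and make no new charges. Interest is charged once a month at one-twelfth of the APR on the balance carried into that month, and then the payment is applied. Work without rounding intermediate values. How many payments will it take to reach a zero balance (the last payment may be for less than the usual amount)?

48 months

Monthly rate r = 7.9%/12 = 0.658333% = 0.00658333.
Recurrence: B ← B·(1+r) − $340.00.
Month 1: interest $90.25; balance after payment $13,459.25.
Month 2: interest $88.61; balance after payment $13,207.86.
Closed form: n = −ln(1 − rB₀/P)/ln(1+r) = −ln(0.73456)/ln(1.00658) ≈ 47.013, so the balance reaches zero during payment 48.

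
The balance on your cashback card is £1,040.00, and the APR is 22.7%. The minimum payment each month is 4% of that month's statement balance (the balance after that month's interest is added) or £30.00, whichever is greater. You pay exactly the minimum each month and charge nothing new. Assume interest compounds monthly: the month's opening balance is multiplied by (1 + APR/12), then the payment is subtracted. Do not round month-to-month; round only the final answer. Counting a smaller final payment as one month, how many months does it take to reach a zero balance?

49 months

Monthly rate r = 22.7%/12 = 1.89167% = 0.0189167.
While 4% of the post-interest balance exceeds £30.00, each month B ← (B·(1+r))·(1 − 0.04), i.e. B shrinks by the factor (1+r)·0.96 = 0.97816.
This holds for months 1–16. Entering month 17 the balance is £730.45; 4% of the post-interest balance is now below £30.00, so the flat £30.00 minimum applies from here.
From month 17 a fixed £30.00 at rate r clears £730.45 in 33 more payments. Total: 16 + 33 = 49 months.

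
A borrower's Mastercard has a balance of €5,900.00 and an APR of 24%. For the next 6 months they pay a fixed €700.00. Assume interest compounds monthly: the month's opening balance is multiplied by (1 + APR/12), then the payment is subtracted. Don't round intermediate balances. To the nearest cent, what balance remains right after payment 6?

€2,228.67

Monthly rate r = 24%/12 = 2% = 0.02.
Each month: B ← B·(1+r) − €700.00.
Month 1: interest €118.00; balance after payment €5,318.00.
Month 2: interest €106.36; balance after payment €4,724.36.
Month 3: interest €94.49; balance after payment €4,118.85.
Month 4: interest €82.38; balance after payment €3,501.22.
Month 5: interest €70.02; balance after payment €2,871.25.
Month 6: interest €57.42; balance after payment €2,228.67.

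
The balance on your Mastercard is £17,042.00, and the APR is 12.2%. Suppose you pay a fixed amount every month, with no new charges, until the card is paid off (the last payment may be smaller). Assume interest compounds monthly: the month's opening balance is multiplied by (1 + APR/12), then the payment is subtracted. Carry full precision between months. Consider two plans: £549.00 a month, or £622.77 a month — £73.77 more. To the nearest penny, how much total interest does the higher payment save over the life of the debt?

Monthly rate r = 12.2%/12 = 1.01667% = 0.0101667.
At £549.00/mo: n = ⌈−ln(1 − rB₀/P)/ln(1+r)⌉ = 38 payments (last £268.51); total interest = total paid − £17,042.00 = £3,539.51.
At £622.77/mo: 33 payments (last £143.96); total interest £3,030.60.
Interest saved = £3,539.51 − £3,030.60 = £508.91.

£508.91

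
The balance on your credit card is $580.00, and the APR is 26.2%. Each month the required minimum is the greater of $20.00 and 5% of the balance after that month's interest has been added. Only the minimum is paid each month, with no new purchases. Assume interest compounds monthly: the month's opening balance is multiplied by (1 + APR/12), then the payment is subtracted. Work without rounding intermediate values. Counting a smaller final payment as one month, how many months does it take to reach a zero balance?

40 months

Monthly rate r = 26.2%/12 = 2.18333% = 0.0218333.
While 5% of the post-interest balance exceeds $20.00, each month B ← (B·(1+r))·(1 − 0.05), i.e. B shrinks by the factor (1+r)·0.95 = 0.97074.
This holds for months 1–14. Entering month 15 the balance is $382.72; 5% of the post-interest balance is now below $20.00, so the flat $20.00 minimum applies from here.
From month 15 a fixed $20.00 at rate r clears $382.72 in 26 more payments. Total: 14 + 26 = 40 months.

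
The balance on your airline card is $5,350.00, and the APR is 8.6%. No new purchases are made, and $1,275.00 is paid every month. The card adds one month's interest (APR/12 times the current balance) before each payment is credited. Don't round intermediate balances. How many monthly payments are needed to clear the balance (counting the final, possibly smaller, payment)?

Monthly rate r = 8.6%/12 = 0.716667% = 0.00716667.
Recurrence: B ← B·(1+r) − $1,275.00.
Month 1: interest $38.34; balance after payment $4,113.34.
Month 2: interest $29.48; balance after payment $2,867.82.
Month 3: interest $20.55; balance after payment $1,613.37.
Month 4: interest $11.56; balance after payment $349.94.
Month 5: interest $2.51; balance after payment $0.00.

5 months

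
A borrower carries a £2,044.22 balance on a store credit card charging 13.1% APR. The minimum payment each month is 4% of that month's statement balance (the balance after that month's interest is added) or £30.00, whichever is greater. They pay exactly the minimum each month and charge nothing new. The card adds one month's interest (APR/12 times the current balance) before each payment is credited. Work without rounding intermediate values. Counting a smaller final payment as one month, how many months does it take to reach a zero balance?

63 months

Monthly rate r = 13.1%/12 = 1.09167% = 0.0109167.
While 4% of the post-interest balance exceeds £30.00, each month B ← (B·(1+r))·(1 − 0.04), i.e. B shrinks by the factor (1+r)·0.96 = 0.97048.
This holds for months 1–34. Entering month 35 the balance is £738.03; 4% of the post-interest balance is now below £30.00, so the flat £30.00 minimum applies from here.
From month 35 a fixed £30.00 at rate r clears £738.03 in 29 more payments. Total: 34 + 29 = 63 months.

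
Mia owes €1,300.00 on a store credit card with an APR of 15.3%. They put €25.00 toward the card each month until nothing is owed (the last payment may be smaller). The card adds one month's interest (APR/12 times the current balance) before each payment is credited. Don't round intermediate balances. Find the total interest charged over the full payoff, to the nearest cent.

€846.28

Monthly rate r = 15.3%/12 = 1.275% = 0.01275.
Payoff takes n = ⌈−ln(1 − rB₀/P)/ln(1+r)⌉ = ⌈85.850⌉ = 86 payments; the last is €21.28.
Total paid = 85·€25.00 + €21.28 = €2,146.28.
Total interest = total paid − principal = €2,146.28 − €1,300.00 = €846.28.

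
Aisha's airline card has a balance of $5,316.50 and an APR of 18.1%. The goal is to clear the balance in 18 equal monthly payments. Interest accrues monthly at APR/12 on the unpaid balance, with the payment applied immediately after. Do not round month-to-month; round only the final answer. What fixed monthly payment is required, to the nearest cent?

Monthly rate r = 18.1%/12 = 1.50833% = 0.0150833.
Level-payment amortization: P = B₀·r / (1 − (1+r)^(−n)) = 5316.50·0.0150833 / (1 − 1.01508^(−18)).
Denominator 1 − (1+r)^(−18) = 0.236217943.
P = 80.1905 / 0.236217943 ≈ 339.48.

$339.48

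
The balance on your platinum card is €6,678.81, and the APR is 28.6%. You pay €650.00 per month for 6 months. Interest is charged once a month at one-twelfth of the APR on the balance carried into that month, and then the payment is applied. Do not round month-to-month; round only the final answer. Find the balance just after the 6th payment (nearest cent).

€3,552.73

Monthly rate r = 28.6%/12 = 2.38333% = 0.0238333.
Each month: B ← B·(1+r) − €650.00.
Month 1: interest €159.18; balance after payment €6,187.99.
Month 2: interest €147.48; balance after payment €5,685.47.
Month 3: interest €135.50; balance after payment €5,170.97.
Month 4: interest €123.24; balance after payment €4,644.21.
Month 5: interest €110.69; balance after payment €4,104.90.
Month 6: interest €97.83; balance after payment €3,552.73.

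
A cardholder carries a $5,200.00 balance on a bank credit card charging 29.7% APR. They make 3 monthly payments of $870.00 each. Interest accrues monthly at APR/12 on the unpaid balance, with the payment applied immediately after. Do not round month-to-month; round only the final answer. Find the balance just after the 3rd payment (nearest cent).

Monthly rate r = 29.7%/12 = 2.475% = 0.02475.
Each month: B ← B·(1+r) − $870.00.
Month 1: interest $128.70; balance after payment $4,458.70.
Month 2: interest $110.35; balance after payment $3,699.05.
Month 3: interest $91.55; balance after payment $2,920.60.

$2,920.60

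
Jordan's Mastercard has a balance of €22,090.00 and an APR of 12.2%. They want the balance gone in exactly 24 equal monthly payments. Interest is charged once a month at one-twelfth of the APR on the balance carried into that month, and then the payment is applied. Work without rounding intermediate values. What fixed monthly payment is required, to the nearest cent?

€1,041.92

Monthly rate r = 12.2%/12 = 1.01667% = 0.0101667.
Level-payment amortization: P = B₀·r / (1 − (1+r)^(−n)) = 22090.00·0.0101667 / (1 − 1.01017^(−24)).
Denominator 1 − (1+r)^(−24) = 0.215546522.
P = 224.582 / 0.215546522 ≈ 1041.92.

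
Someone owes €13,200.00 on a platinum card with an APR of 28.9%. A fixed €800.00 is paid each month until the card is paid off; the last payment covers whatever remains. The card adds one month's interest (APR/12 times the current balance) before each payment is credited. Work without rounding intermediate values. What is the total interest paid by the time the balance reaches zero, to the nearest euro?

Monthly rate r = 28.9%/12 = 2.40833% = 0.0240833.
Payoff takes n = ⌈−ln(1 − rB₀/P)/ln(1+r)⌉ = ⌈21.282⌉ = 22 payments; the last is €227.30.
Total paid = 21·€800.00 + €227.30 = €17,027.30.
Total interest = total paid − principal = €17,027.30 − €13,200.00 = €3,827.30.

€3,827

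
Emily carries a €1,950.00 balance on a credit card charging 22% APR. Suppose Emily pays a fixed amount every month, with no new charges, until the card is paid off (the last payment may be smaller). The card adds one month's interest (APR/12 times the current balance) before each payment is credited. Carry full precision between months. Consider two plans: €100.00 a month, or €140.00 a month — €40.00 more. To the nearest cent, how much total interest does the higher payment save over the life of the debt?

€162.90

Monthly rate r = 22%/12 = 1.83333% = 0.0183333.
At €100.00/mo: n = ⌈−ln(1 − rB₀/P)/ln(1+r)⌉ = 25 payments (last €35.29); total interest = total paid − €1,950.00 = €485.29.
At €140.00/mo: 17 payments (last €32.39); total interest €322.39.
Interest saved = €485.29 − €322.39 = €162.90.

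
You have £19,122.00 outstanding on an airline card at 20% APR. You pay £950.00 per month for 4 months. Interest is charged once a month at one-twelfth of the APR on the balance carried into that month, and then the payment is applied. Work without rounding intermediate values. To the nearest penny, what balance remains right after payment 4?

Monthly rate r = 20%/12 = 1.66667% = 0.0166667.
Each month: B ← B·(1+r) − £950.00.
Month 1: interest £318.70; balance after payment £18,490.70.
Month 2: interest £308.18; balance after payment £17,848.88.
Month 3: interest £297.48; balance after payment £17,196.36.
Month 4: interest £286.61; balance after payment £16,532.97.

£16,532.97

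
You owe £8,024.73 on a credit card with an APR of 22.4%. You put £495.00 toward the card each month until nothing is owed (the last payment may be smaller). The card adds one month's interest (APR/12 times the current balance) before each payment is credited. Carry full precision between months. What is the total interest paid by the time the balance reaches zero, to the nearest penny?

Monthly rate r = 22.4%/12 = 1.86667% = 0.0186667.
Payoff takes n = ⌈−ln(1 − rB₀/P)/ln(1+r)⌉ = ⌈19.488⌉ = 20 payments; the last is £242.62.
Total paid = 19·£495.00 + £242.62 = £9,647.62.
Total interest = total paid − principal = £9,647.62 − £8,024.73 = £1,622.89.

£1,622.89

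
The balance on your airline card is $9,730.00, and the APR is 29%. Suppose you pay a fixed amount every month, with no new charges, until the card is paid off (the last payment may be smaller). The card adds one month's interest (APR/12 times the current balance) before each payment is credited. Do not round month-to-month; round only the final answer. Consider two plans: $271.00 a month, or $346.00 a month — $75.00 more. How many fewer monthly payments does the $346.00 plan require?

37 fewer payments

Monthly rate r = 29%/12 = 2.41667% = 0.0241667.
At $271.00/mo: n = ⌈−ln(1 − rB₀/P)/ln(1+r)⌉ = 85 payments (last $190.02); total interest = total paid − $9,730.00 = $13,224.02.
At $346.00/mo: 48 payments (last $230.72); total interest $6,762.72.
Payments saved = 85 − 48 = 37.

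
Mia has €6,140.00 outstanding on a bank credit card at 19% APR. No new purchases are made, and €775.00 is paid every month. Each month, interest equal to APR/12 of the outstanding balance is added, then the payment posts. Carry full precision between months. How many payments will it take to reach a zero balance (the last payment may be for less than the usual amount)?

9 months

Monthly rate r = 19%/12 = 1.58333% = 0.0158333.
Recurrence: B ← B·(1+r) − €775.00.
Month 1: interest €97.22; balance after payment €5,462.22.
Month 2: interest €86.49; balance after payment €4,773.70.
Closed form: n = −ln(1 − rB₀/P)/ln(1+r) = −ln(0.87456)/ln(1.01583) ≈ 8.532, so the balance reaches zero during payment 9.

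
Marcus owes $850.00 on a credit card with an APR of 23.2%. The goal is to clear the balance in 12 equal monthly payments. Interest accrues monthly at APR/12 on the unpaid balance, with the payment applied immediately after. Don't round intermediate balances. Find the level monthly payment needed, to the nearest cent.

$80.05

Monthly rate r = 23.2%/12 = 1.93333% = 0.0193333.
Level-payment amortization: P = B₀·r / (1 − (1+r)^(−n)) = 850.00·0.0193333 / (1 − 1.01933^(−12)).
Denominator 1 − (1+r)^(−12) = 0.205296211.
P = 16.4333 / 0.205296211 ≈ 80.05.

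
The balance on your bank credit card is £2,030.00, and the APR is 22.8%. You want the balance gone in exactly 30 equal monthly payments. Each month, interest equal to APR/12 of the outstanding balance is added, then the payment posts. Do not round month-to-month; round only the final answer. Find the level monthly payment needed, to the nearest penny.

Monthly rate r = 22.8%/12 = 1.9% = 0.019.
Level-payment amortization: P = B₀·r / (1 − (1+r)^(−n)) = 2030.00·0.019 / (1 − 1.019^(−30)).
Denominator 1 − (1+r)^(−30) = 0.431442386.
P = 38.57 / 0.431442386 ≈ 89.40.

£89.40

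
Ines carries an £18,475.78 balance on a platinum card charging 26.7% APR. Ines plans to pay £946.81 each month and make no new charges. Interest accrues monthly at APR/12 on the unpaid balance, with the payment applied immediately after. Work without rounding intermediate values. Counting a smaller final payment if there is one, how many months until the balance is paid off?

26 payments

Monthly rate r = 26.7%/12 = 2.225% = 0.02225.
Recurrence: B ← B·(1+r) − £946.81.
Month 1: interest £411.09; balance after payment £17,940.06.
Month 2: interest £399.17; balance after payment £17,392.41.
Closed form: n = −ln(1 − rB₀/P)/ln(1+r) = −ln(0.56582)/ln(1.02225) ≈ 25.878, so the balance reaches zero during payment 26.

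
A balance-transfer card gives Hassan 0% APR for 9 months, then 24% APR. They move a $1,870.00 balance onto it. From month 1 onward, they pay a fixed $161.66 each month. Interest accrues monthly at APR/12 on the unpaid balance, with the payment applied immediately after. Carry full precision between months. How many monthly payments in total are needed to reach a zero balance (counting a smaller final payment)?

Promo months 1–9 at r₀ = 0%/12 = 0; months 10+ at r₁ = 24%/12 = 0.02.
After month 9 (no interest yet): B = $1,870.00 − 9·$161.66 = $415.06.
Then at r₁ with $161.66/mo: n₂ = −ln(1 − r₁·B/P)/ln(1+r₁) ≈ 2.66 → 3 more payments.

12 months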